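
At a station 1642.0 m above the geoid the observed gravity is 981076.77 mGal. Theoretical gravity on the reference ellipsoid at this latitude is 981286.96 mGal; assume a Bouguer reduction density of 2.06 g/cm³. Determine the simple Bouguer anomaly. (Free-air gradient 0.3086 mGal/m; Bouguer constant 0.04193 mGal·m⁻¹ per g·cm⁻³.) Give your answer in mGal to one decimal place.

Free-air correction = 0.3086 × 1642.0 = 506.72 mGal
Free-air anomaly = 981076.77 − 981286.96 + (506.72) = 296.53 mGal
Bouguer slab correction = 0.04193 × 2.06 × 1642.0 = 141.83 mGal
Simple Bouguer anomaly = 296.53 − (141.83) = 154.70 mGal

154.7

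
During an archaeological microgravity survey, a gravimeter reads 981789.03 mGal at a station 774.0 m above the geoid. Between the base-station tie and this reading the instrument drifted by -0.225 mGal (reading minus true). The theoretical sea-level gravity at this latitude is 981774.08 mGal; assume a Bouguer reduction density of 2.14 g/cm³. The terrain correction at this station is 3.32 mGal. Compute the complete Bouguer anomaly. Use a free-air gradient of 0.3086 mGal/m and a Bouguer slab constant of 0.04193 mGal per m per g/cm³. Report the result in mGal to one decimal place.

Drift-corrected reading = 981789.03 − (-0.225) = 981789.255 mGal
Free-air correction = 0.3086 × 774.0 = 238.86 mGal
Free-air anomaly = 981789.255 − 981774.08 + (238.86) = 254.035 mGal
Bouguer slab correction = 0.04193 × 2.14 × 774.0 = 69.45 mGal
Simple Bouguer anomaly = 254.035 − (69.45) = 184.585 mGal
Complete Bouguer anomaly = 184.585 + 3.32 = 187.905 mGal

187.9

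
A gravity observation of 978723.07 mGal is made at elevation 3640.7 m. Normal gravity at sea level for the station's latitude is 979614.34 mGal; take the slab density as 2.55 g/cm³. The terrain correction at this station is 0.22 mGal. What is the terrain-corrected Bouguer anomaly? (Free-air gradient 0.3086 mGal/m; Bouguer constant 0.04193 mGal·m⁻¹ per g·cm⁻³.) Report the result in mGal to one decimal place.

Free-air correction = 0.3086 × 3640.7 = 1123.52 mGal
Free-air anomaly = 978723.07 − 979614.34 + (1123.52) = 232.25 mGal
Bouguer slab correction = 0.04193 × 2.55 × 3640.7 = 389.27 mGal
Simple Bouguer anomaly = 232.25 − (389.27) = -157.02 mGal
Complete Bouguer anomaly = -157.02 + 0.22 = -156.80 mGal

-156.8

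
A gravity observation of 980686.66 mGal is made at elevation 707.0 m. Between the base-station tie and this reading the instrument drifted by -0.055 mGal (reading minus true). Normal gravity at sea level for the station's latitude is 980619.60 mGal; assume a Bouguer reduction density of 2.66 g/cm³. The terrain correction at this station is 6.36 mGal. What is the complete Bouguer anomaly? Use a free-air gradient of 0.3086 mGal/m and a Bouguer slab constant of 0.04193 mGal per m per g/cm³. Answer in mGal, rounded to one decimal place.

Drift-corrected reading = 980686.66 − (-0.055) = 980686.715 mGal
Free-air correction = 0.3086 × 707.0 = 218.18 mGal
Free-air anomaly = 980686.715 − 980619.60 + (218.18) = 285.295 mGal
Bouguer slab correction = 0.04193 × 2.66 × 707.0 = 78.85 mGal
Simple Bouguer anomaly = 285.295 − (78.85) = 206.445 mGal
Complete Bouguer anomaly = 206.445 + 6.36 = 212.805 mGal

212.8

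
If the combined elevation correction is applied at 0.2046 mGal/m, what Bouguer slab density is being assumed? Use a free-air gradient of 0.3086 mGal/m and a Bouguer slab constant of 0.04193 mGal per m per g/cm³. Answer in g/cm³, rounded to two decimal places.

0.2046 = 0.3086 − 0.04193 × ρ
ρ = (0.3086 − 0.2046) / 0.04193 = 2.48 g/cm³

2.48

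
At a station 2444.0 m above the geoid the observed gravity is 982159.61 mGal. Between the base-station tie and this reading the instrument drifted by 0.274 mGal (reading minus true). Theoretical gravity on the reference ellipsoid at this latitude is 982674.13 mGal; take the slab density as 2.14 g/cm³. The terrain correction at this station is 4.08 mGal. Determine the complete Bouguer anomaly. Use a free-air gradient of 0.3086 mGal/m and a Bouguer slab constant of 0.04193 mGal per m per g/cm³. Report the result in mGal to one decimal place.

24.2

Drift-corrected reading = 982159.61 − (0.274) = 982159.336 mGal
Free-air correction = 0.3086 × 2444.0 = 754.22 mGal
Free-air anomaly = 982159.336 − 982674.13 + (754.22) = 239.426 mGal
Bouguer slab correction = 0.04193 × 2.14 × 2444.0 = 219.30 mGal
Simple Bouguer anomaly = 239.426 − (219.30) = 20.126 mGal
Complete Bouguer anomaly = 20.126 + 4.08 = 24.206 mGal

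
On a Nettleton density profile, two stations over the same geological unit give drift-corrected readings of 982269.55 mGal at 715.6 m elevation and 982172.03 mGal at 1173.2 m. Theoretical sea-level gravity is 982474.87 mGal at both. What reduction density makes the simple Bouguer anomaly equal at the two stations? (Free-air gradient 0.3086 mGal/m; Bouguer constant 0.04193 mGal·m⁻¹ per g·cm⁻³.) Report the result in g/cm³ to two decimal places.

2.28

Δg_obs = 982172.03 − 982269.55 = -97.52 mGal over Δh = 1173.2 − 715.6 = 457.6 m
Equal Bouguer anomalies ⇒ Δg_obs + (0.3086 − 0.04193ρ)·Δh = 0
0.3086 − 0.04193ρ = −Δg_obs/Δh = 0.21311
ρ = (0.3086 − 0.21311) / 0.04193 = 2.28 g/cm³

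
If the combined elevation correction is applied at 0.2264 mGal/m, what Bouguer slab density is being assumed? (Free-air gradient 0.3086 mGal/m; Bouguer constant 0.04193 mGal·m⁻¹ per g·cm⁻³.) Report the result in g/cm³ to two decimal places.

1.96

0.2264 = 0.3086 − 0.04193 × ρ
ρ = (0.3086 − 0.2264) / 0.04193 = 1.96 g/cm³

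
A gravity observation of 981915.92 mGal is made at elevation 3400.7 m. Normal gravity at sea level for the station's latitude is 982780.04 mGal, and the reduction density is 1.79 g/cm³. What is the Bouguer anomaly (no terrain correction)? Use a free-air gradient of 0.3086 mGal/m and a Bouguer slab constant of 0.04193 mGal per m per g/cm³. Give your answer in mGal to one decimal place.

-69.9

Free-air correction = 0.3086 × 3400.7 = 1049.46 mGal
Free-air anomaly = 981915.92 − 982780.04 + (1049.46) = 185.34 mGal
Bouguer slab correction = 0.04193 × 1.79 × 3400.7 = 255.24 mGal
Simple Bouguer anomaly = 185.34 − (255.24) = -69.90 mGal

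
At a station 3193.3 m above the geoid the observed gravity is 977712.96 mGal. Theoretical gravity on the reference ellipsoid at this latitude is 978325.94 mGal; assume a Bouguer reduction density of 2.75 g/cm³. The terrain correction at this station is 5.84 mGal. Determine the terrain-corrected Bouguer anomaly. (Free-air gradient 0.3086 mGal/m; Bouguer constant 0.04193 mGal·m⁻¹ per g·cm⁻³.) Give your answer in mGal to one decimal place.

Free-air correction = 0.3086 × 3193.3 = 985.45 mGal
Free-air anomaly = 977712.96 − 978325.94 + (985.45) = 372.47 mGal
Bouguer slab correction = 0.04193 × 2.75 × 3193.3 = 368.21 mGal
Simple Bouguer anomaly = 372.47 − (368.21) = 4.26 mGal
Complete Bouguer anomaly = 4.26 + 5.84 = 10.10 mGal

10.1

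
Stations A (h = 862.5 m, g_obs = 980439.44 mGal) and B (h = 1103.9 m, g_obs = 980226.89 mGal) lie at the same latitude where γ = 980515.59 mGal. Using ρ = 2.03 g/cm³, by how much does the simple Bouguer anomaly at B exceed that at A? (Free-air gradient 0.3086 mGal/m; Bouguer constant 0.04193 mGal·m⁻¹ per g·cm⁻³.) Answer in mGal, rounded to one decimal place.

Δg_SB(A) = 980439.44 − 980515.59 + 0.3086×862.5 − 0.04193×2.03×862.5 = 116.60 mGal
Δg_SB(B) = 980226.89 − 980515.59 + 0.3086×1103.9 − 0.04193×2.03×1103.9 = -42.00 mGal
Difference = -42.00 − (116.60) = -158.60 mGal

-158.6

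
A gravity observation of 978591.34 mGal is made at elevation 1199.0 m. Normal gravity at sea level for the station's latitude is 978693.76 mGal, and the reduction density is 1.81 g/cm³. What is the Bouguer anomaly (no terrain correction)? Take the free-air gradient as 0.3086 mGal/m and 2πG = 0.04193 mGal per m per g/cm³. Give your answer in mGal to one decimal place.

Free-air correction = 0.3086 × 1199.0 = 370.01 mGal
Free-air anomaly = 978591.34 − 978693.76 + (370.01) = 267.59 mGal
Bouguer slab correction = 0.04193 × 1.81 × 1199.0 = 91.00 mGal
Simple Bouguer anomaly = 267.59 − (91.00) = 176.59 mGal

176.6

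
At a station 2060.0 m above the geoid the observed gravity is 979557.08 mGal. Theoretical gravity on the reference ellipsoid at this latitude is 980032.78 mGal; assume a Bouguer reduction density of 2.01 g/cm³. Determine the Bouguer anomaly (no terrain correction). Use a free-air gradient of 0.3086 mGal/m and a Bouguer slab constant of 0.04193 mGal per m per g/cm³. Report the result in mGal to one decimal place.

-13.6

Free-air correction = 0.3086 × 2060.0 = 635.72 mGal
Free-air anomaly = 979557.08 − 980032.78 + (635.72) = 160.02 mGal
Bouguer slab correction = 0.04193 × 2.01 × 2060.0 = 173.62 mGal
Simple Bouguer anomaly = 160.02 − (173.62) = -13.60 mGal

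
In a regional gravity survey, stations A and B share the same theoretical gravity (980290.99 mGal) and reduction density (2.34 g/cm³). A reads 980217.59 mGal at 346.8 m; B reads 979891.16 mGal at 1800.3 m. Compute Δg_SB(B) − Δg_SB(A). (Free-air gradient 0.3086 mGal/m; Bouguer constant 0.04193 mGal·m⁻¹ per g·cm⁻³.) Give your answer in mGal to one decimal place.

-20.5

Δg_SB(A) = 980217.59 − 980290.99 + 0.3086×346.8 − 0.04193×2.34×346.8 = -0.40 mGal
Δg_SB(B) = 979891.16 − 980290.99 + 0.3086×1800.3 − 0.04193×2.34×1800.3 = -20.90 mGal
Difference = -20.90 − (-0.40) = -20.50 mGal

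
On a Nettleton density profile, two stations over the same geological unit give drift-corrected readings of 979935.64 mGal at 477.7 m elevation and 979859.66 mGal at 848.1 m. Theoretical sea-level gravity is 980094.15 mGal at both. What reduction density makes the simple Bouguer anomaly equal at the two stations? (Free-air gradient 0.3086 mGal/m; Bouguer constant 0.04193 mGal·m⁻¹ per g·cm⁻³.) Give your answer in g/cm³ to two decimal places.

Δg_obs = 979859.66 − 979935.64 = -75.98 mGal over Δh = 848.1 − 477.7 = 370.4 m
Equal Bouguer anomalies ⇒ Δg_obs + (0.3086 − 0.04193ρ)·Δh = 0
0.3086 − 0.04193ρ = −Δg_obs/Δh = 0.20513
ρ = (0.3086 − 0.20513) / 0.04193 = 2.47 g/cm³

2.47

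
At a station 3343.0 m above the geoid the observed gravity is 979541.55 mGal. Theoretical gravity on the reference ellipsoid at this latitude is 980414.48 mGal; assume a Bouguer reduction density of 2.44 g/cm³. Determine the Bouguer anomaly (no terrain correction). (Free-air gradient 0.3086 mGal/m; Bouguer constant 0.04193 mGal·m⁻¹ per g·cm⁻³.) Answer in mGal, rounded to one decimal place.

-183.3

Free-air correction = 0.3086 × 3343.0 = 1031.65 mGal
Free-air anomaly = 979541.55 − 980414.48 + (1031.65) = 158.72 mGal
Bouguer slab correction = 0.04193 × 2.44 × 3343.0 = 342.02 mGal
Simple Bouguer anomaly = 158.72 − (342.02) = -183.30 mGal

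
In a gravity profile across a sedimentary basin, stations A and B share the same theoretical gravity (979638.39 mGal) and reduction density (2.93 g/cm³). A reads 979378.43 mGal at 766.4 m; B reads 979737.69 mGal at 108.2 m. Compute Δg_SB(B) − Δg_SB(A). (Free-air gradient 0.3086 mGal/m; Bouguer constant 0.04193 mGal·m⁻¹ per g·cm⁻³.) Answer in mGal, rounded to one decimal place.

237.0

Δg_SB(A) = 979378.43 − 979638.39 + 0.3086×766.4 − 0.04193×2.93×766.4 = -117.60 mGal
Δg_SB(B) = 979737.69 − 979638.39 + 0.3086×108.2 − 0.04193×2.93×108.2 = 119.40 mGal
Difference = 119.40 − (-117.60) = 237.00 mGal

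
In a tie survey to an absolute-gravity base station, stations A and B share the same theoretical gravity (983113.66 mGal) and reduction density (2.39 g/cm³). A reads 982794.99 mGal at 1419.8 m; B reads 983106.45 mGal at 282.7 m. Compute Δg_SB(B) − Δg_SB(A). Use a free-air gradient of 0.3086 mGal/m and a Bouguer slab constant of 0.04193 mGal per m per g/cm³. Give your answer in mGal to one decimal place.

Δg_SB(A) = 982794.99 − 983113.66 + 0.3086×1419.8 − 0.04193×2.39×1419.8 = -22.80 mGal
Δg_SB(B) = 983106.45 − 983113.66 + 0.3086×282.7 − 0.04193×2.39×282.7 = 51.70 mGal
Difference = 51.70 − (-22.80) = 74.50 mGal

74.5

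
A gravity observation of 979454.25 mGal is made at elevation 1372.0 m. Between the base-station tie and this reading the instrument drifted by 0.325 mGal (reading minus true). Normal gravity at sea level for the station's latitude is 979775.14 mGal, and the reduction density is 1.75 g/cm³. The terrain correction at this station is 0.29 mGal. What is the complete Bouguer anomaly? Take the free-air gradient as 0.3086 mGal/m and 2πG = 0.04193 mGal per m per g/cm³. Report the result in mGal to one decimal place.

1.8

Drift-corrected reading = 979454.25 − (0.325) = 979453.925 mGal
Free-air correction = 0.3086 × 1372.0 = 423.40 mGal
Free-air anomaly = 979453.925 − 979775.14 + (423.40) = 102.185 mGal
Bouguer slab correction = 0.04193 × 1.75 × 1372.0 = 100.67 mGal
Simple Bouguer anomaly = 102.185 − (100.67) = 1.515 mGal
Complete Bouguer anomaly = 1.515 + 0.29 = 1.805 mGal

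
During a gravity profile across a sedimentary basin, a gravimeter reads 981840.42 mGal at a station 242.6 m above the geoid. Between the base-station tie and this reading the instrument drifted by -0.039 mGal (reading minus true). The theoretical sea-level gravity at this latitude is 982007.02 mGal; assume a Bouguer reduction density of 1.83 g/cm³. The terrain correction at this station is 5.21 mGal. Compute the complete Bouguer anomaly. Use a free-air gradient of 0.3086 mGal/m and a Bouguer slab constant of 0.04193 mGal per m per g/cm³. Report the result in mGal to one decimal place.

Drift-corrected reading = 981840.42 − (-0.039) = 981840.459 mGal
Free-air correction = 0.3086 × 242.6 = 74.87 mGal
Free-air anomaly = 981840.459 − 982007.02 + (74.87) = -91.691 mGal
Bouguer slab correction = 0.04193 × 1.83 × 242.6 = 18.62 mGal
Simple Bouguer anomaly = -91.691 − (18.62) = -110.311 mGal
Complete Bouguer anomaly = -110.311 + 5.21 = -105.101 mGal

-105.1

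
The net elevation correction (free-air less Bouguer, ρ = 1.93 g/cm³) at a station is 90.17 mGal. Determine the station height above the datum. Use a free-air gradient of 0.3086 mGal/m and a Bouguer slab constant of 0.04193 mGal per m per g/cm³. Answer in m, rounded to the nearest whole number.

396

Combined gradient = 0.3086 − 0.04193 × 1.93 = 0.2276751 mGal/m
h = 90.17 / 0.2276751 = 396.05 m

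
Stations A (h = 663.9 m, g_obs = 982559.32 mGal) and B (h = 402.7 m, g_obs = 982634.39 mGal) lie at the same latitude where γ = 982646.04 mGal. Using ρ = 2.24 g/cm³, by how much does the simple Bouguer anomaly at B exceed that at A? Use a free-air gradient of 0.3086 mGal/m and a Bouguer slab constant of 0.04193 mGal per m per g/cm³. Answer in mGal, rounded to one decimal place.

19.0

Δg_SB(A) = 982559.32 − 982646.04 + 0.3086×663.9 − 0.04193×2.24×663.9 = 55.80 mGal
Δg_SB(B) = 982634.39 − 982646.04 + 0.3086×402.7 − 0.04193×2.24×402.7 = 74.80 mGal
Difference = 74.80 − (55.80) = 19.00 mGal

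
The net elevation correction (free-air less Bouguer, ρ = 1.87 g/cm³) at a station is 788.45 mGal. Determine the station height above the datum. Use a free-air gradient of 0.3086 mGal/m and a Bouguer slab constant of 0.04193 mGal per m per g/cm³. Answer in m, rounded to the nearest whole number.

Combined gradient = 0.3086 − 0.04193 × 1.87 = 0.2301909 mGal/m
h = 788.45 / 0.2301909 = 3425.20 m

3425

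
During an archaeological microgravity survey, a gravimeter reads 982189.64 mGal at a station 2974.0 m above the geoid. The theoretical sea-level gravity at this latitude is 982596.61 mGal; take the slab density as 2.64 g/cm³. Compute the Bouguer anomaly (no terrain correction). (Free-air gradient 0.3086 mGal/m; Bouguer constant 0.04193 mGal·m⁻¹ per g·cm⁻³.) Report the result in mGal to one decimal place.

181.6

Free-air correction = 0.3086 × 2974.0 = 917.78 mGal
Free-air anomaly = 982189.64 − 982596.61 + (917.78) = 510.81 mGal
Bouguer slab correction = 0.04193 × 2.64 × 2974.0 = 329.21 mGal
Simple Bouguer anomaly = 510.81 − (329.21) = 181.60 mGal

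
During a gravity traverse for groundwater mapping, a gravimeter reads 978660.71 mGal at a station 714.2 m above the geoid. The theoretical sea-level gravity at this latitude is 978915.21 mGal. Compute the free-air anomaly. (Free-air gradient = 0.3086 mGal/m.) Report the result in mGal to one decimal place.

Free-air correction = 0.3086 × 714.2 = 220.40 mGal
Free-air anomaly = 978660.71 − 978915.21 + (220.40) = -34.10 mGal

-34.1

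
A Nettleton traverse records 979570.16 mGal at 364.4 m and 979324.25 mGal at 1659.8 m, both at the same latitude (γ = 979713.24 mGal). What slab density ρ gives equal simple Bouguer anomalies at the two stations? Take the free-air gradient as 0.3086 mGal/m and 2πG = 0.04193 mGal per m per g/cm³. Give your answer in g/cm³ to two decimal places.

2.83

Δg_obs = 979324.25 − 979570.16 = -245.91 mGal over Δh = 1659.8 − 364.4 = 1295.4 m
Equal Bouguer anomalies ⇒ Δg_obs + (0.3086 − 0.04193ρ)·Δh = 0
0.3086 − 0.04193ρ = −Δg_obs/Δh = 0.18983
ρ = (0.3086 − 0.18983) / 0.04193 = 2.83 g/cm³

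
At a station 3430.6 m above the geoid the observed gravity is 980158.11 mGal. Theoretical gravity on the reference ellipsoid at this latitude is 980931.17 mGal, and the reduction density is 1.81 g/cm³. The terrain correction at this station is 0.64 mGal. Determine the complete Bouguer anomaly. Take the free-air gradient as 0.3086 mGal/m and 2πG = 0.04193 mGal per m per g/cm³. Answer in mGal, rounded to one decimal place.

Free-air correction = 0.3086 × 3430.6 = 1058.68 mGal
Free-air anomaly = 980158.11 − 980931.17 + (1058.68) = 285.62 mGal
Bouguer slab correction = 0.04193 × 1.81 × 3430.6 = 260.36 mGal
Simple Bouguer anomaly = 285.62 − (260.36) = 25.26 mGal
Complete Bouguer anomaly = 25.26 + 0.64 = 25.90 mGal

25.9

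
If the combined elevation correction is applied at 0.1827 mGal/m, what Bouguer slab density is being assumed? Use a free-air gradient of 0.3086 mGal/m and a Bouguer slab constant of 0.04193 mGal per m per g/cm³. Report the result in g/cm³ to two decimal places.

3.00

0.1827 = 0.3086 − 0.04193 × ρ
ρ = (0.3086 − 0.1827) / 0.04193 = 3.00 g/cm³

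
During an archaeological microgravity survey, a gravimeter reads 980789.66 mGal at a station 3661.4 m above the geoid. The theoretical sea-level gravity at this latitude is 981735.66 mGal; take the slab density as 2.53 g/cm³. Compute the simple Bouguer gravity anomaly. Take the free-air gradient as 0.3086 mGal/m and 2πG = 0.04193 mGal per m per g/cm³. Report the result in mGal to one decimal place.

Free-air correction = 0.3086 × 3661.4 = 1129.91 mGal
Free-air anomaly = 980789.66 − 981735.66 + (1129.91) = 183.91 mGal
Bouguer slab correction = 0.04193 × 2.53 × 3661.4 = 388.41 mGal
Simple Bouguer anomaly = 183.91 − (388.41) = -204.50 mGal

-204.5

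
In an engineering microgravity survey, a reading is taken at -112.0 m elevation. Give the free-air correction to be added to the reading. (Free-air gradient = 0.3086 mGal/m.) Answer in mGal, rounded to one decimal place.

Free-air correction = 0.3086 × -112.0 = -34.6 mGal

-34.6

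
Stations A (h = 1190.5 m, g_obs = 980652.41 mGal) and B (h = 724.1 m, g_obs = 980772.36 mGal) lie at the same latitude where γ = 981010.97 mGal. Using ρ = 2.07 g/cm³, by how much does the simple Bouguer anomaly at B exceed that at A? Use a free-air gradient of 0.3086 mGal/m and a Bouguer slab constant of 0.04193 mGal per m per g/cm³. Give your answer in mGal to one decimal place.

Δg_SB(A) = 980652.41 − 981010.97 + 0.3086×1190.5 − 0.04193×2.07×1190.5 = -94.50 mGal
Δg_SB(B) = 980772.36 − 981010.97 + 0.3086×724.1 − 0.04193×2.07×724.1 = -78.00 mGal
Difference = -78.00 − (-94.50) = 16.50 mGal

16.5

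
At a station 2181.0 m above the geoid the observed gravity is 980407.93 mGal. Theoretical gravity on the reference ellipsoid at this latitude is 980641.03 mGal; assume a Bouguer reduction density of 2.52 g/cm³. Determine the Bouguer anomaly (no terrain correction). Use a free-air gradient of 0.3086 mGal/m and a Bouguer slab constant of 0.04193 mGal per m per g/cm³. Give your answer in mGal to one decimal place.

Free-air correction = 0.3086 × 2181.0 = 673.06 mGal
Free-air anomaly = 980407.93 − 980641.03 + (673.06) = 439.96 mGal
Bouguer slab correction = 0.04193 × 2.52 × 2181.0 = 230.45 mGal
Simple Bouguer anomaly = 439.96 − (230.45) = 209.51 mGal

209.5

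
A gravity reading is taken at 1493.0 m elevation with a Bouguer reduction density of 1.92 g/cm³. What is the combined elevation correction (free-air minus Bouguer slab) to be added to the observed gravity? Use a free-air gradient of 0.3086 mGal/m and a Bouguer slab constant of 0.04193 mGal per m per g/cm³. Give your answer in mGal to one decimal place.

340.5

Combined gradient = 0.3086 − 0.04193 × 1.92 = 0.2280944 mGal/m
Combined elevation correction = 0.2280944 × 1493.0 = 340.5 mGal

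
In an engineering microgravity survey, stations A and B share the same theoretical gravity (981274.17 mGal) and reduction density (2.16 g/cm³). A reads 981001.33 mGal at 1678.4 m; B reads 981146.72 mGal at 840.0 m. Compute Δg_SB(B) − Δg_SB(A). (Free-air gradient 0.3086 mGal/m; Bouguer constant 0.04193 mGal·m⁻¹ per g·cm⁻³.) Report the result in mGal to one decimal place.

Δg_SB(A) = 981001.33 − 981274.17 + 0.3086×1678.4 − 0.04193×2.16×1678.4 = 93.10 mGal
Δg_SB(B) = 981146.72 − 981274.17 + 0.3086×840.0 − 0.04193×2.16×840.0 = 55.70 mGal
Difference = 55.70 − (93.10) = -37.40 mGal

-37.4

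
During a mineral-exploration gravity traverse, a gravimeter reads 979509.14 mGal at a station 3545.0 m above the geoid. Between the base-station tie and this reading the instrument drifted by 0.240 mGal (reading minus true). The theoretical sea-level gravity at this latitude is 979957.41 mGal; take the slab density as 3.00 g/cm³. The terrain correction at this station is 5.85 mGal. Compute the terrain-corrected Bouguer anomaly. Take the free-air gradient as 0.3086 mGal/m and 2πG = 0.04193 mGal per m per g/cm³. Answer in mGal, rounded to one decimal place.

205.4

Drift-corrected reading = 979509.14 − (0.240) = 979508.900 mGal
Free-air correction = 0.3086 × 3545.0 = 1093.99 mGal
Free-air anomaly = 979508.900 − 979957.41 + (1093.99) = 645.480 mGal
Bouguer slab correction = 0.04193 × 3.00 × 3545.0 = 445.93 mGal
Simple Bouguer anomaly = 645.480 − (445.93) = 199.550 mGal
Complete Bouguer anomaly = 199.550 + 5.85 = 205.400 mGal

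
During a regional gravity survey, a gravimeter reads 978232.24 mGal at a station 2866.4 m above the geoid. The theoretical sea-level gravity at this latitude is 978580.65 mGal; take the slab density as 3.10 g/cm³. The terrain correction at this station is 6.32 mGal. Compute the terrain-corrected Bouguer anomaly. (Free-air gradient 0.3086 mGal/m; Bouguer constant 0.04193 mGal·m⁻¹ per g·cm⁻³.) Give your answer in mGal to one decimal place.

Free-air correction = 0.3086 × 2866.4 = 884.57 mGal
Free-air anomaly = 978232.24 − 978580.65 + (884.57) = 536.16 mGal
Bouguer slab correction = 0.04193 × 3.10 × 2866.4 = 372.58 mGal
Simple Bouguer anomaly = 536.16 − (372.58) = 163.58 mGal
Complete Bouguer anomaly = 163.58 + 6.32 = 169.90 mGal

169.9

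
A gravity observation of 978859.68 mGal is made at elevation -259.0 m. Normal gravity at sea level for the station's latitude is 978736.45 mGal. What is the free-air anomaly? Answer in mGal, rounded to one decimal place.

43.3

Free-air correction = 0.3086 × -259.0 = -79.93 mGal
Free-air anomaly = 978859.68 − 978736.45 + (-79.93) = 43.30 mGal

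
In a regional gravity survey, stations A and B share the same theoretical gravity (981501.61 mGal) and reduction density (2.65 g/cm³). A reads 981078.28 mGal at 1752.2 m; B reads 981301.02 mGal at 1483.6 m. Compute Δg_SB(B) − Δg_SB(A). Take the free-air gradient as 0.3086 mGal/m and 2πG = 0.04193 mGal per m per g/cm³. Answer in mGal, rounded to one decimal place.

Δg_SB(A) = 981078.28 − 981501.61 + 0.3086×1752.2 − 0.04193×2.65×1752.2 = -77.30 mGal
Δg_SB(B) = 981301.02 − 981501.61 + 0.3086×1483.6 − 0.04193×2.65×1483.6 = 92.40 mGal
Difference = 92.40 − (-77.30) = 169.70 mGal

169.7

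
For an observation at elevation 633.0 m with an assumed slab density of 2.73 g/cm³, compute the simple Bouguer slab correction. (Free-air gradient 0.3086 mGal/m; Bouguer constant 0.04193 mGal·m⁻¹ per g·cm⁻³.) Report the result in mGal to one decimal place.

Bouguer slab correction = 0.04193 × 2.73 × 633.0 = 72.5 mGal

72.5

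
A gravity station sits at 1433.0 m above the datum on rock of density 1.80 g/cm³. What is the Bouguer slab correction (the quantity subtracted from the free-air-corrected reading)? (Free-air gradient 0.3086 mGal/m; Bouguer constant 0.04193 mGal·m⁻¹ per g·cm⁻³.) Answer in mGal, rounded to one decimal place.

108.2

Bouguer slab correction = 0.04193 × 1.80 × 1433.0 = 108.2 mGal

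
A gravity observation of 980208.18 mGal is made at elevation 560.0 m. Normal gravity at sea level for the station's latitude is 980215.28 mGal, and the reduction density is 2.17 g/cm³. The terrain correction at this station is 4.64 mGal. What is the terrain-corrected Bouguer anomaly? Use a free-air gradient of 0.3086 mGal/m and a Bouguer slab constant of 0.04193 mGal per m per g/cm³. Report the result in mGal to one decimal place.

119.4

Free-air correction = 0.3086 × 560.0 = 172.82 mGal
Free-air anomaly = 980208.18 − 980215.28 + (172.82) = 165.72 mGal
Bouguer slab correction = 0.04193 × 2.17 × 560.0 = 50.95 mGal
Simple Bouguer anomaly = 165.72 − (50.95) = 114.77 mGal
Complete Bouguer anomaly = 114.77 + 4.64 = 119.41 mGal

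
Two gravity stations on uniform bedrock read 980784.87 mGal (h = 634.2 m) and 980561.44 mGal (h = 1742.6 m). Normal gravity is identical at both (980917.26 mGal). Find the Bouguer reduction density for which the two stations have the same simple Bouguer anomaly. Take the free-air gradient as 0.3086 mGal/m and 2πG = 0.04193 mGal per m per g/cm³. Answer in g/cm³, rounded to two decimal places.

2.55

Δg_obs = 980561.44 − 980784.87 = -223.43 mGal over Δh = 1742.6 − 634.2 = 1108.4 m
Equal Bouguer anomalies ⇒ Δg_obs + (0.3086 − 0.04193ρ)·Δh = 0
0.3086 − 0.04193ρ = −Δg_obs/Δh = 0.20158
ρ = (0.3086 − 0.20158) / 0.04193 = 2.55 g/cm³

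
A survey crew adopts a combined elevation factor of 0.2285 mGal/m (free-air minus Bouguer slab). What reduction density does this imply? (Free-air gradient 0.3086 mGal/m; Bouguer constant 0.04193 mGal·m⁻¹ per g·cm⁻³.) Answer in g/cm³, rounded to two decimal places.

0.2285 = 0.3086 − 0.04193 × ρ
ρ = (0.3086 − 0.2285) / 0.04193 = 1.91 g/cm³

1.91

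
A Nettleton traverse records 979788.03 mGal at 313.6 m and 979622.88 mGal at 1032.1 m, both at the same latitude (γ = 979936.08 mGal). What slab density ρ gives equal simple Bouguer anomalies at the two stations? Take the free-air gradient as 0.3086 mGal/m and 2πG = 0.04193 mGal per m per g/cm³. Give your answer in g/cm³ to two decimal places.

Δg_obs = 979622.88 − 979788.03 = -165.15 mGal over Δh = 1032.1 − 313.6 = 718.5 m
Equal Bouguer anomalies ⇒ Δg_obs + (0.3086 − 0.04193ρ)·Δh = 0
0.3086 − 0.04193ρ = −Δg_obs/Δh = 0.22985
ρ = (0.3086 − 0.22985) / 0.04193 = 1.88 g/cm³

1.88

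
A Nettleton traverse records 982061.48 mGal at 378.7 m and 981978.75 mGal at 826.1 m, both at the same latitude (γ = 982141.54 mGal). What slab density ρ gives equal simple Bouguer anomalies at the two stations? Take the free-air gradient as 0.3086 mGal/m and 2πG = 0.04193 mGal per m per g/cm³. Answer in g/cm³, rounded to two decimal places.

2.95

Δg_obs = 981978.75 − 982061.48 = -82.73 mGal over Δh = 826.1 − 378.7 = 447.4 m
Equal Bouguer anomalies ⇒ Δg_obs + (0.3086 − 0.04193ρ)·Δh = 0
0.3086 − 0.04193ρ = −Δg_obs/Δh = 0.18491
ρ = (0.3086 − 0.18491) / 0.04193 = 2.95 g/cm³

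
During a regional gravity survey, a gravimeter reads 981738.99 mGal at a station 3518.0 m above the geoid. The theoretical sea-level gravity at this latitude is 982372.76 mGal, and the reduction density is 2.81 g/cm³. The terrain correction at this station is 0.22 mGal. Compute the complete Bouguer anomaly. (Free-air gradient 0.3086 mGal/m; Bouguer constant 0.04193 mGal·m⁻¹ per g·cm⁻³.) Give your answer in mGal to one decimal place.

37.6

Free-air correction = 0.3086 × 3518.0 = 1085.65 mGal
Free-air anomaly = 981738.99 − 982372.76 + (1085.65) = 451.88 mGal
Bouguer slab correction = 0.04193 × 2.81 × 3518.0 = 414.50 mGal
Simple Bouguer anomaly = 451.88 − (414.50) = 37.38 mGal
Complete Bouguer anomaly = 37.38 + 0.22 = 37.60 mGal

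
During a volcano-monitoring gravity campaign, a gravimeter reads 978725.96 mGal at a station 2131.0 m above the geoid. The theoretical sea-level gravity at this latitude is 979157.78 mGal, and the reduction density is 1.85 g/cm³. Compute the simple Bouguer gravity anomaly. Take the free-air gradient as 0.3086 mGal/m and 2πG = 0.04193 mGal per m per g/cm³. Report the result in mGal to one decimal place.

Free-air correction = 0.3086 × 2131.0 = 657.63 mGal
Free-air anomaly = 978725.96 − 979157.78 + (657.63) = 225.81 mGal
Bouguer slab correction = 0.04193 × 1.85 × 2131.0 = 165.30 mGal
Simple Bouguer anomaly = 225.81 − (165.30) = 60.51 mGal

60.5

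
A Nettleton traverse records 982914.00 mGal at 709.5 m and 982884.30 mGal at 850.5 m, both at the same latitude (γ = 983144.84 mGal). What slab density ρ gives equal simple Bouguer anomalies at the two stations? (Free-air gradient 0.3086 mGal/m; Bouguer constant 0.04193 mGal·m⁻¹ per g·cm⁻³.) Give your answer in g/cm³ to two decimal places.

Δg_obs = 982884.30 − 982914.00 = -29.70 mGal over Δh = 850.5 − 709.5 = 141.0 m
Equal Bouguer anomalies ⇒ Δg_obs + (0.3086 − 0.04193ρ)·Δh = 0
0.3086 − 0.04193ρ = −Δg_obs/Δh = 0.21064
ρ = (0.3086 − 0.21064) / 0.04193 = 2.34 g/cm³

2.34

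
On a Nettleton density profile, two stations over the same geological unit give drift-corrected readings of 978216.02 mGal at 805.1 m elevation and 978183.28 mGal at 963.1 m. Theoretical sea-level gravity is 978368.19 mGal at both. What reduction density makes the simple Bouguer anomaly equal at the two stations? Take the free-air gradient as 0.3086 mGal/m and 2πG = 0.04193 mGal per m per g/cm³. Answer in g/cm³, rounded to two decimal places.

2.42

Δg_obs = 978183.28 − 978216.02 = -32.74 mGal over Δh = 963.1 − 805.1 = 158.0 m
Equal Bouguer anomalies ⇒ Δg_obs + (0.3086 − 0.04193ρ)·Δh = 0
0.3086 − 0.04193ρ = −Δg_obs/Δh = 0.20722
ρ = (0.3086 − 0.20722) / 0.04193 = 2.42 g/cm³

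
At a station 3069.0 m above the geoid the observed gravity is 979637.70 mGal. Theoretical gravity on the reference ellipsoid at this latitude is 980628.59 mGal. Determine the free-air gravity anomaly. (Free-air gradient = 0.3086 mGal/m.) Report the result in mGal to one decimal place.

-43.8

Free-air correction = 0.3086 × 3069.0 = 947.09 mGal
Free-air anomaly = 979637.70 − 980628.59 + (947.09) = -43.80 mGal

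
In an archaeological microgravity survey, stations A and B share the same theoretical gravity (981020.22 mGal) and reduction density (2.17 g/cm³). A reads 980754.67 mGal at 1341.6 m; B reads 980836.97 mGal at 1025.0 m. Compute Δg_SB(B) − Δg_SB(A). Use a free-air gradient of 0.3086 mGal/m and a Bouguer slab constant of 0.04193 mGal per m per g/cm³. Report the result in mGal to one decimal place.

13.4

Δg_SB(A) = 980754.67 − 981020.22 + 0.3086×1341.6 − 0.04193×2.17×1341.6 = 26.40 mGal
Δg_SB(B) = 980836.97 − 981020.22 + 0.3086×1025.0 − 0.04193×2.17×1025.0 = 39.80 mGal
Difference = 39.80 − (26.40) = 13.40 mGal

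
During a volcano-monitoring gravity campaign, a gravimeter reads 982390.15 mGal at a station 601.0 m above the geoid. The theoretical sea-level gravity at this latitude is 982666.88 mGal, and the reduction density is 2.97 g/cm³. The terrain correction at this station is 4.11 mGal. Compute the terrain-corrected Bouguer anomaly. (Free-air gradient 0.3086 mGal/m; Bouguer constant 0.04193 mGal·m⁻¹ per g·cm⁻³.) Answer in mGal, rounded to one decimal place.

Free-air correction = 0.3086 × 601.0 = 185.47 mGal
Free-air anomaly = 982390.15 − 982666.88 + (185.47) = -91.26 mGal
Bouguer slab correction = 0.04193 × 2.97 × 601.0 = 74.84 mGal
Simple Bouguer anomaly = -91.26 − (74.84) = -166.10 mGal
Complete Bouguer anomaly = -166.10 + 4.11 = -161.99 mGal

-162.0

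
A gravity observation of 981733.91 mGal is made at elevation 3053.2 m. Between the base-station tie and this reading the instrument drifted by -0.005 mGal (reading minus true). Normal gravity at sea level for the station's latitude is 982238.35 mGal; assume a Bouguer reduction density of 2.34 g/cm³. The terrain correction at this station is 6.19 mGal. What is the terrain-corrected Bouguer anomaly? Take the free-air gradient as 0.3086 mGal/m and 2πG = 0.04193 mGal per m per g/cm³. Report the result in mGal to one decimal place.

Drift-corrected reading = 981733.91 − (-0.005) = 981733.915 mGal
Free-air correction = 0.3086 × 3053.2 = 942.22 mGal
Free-air anomaly = 981733.915 − 982238.35 + (942.22) = 437.785 mGal
Bouguer slab correction = 0.04193 × 2.34 × 3053.2 = 299.57 mGal
Simple Bouguer anomaly = 437.785 − (299.57) = 138.215 mGal
Complete Bouguer anomaly = 138.215 + 6.19 = 144.405 mGal

144.4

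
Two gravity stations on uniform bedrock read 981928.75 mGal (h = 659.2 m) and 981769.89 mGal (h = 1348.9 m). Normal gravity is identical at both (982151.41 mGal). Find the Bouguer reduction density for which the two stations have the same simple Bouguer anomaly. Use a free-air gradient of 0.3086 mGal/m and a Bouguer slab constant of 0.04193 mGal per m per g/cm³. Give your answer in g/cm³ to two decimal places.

Δg_obs = 981769.89 − 981928.75 = -158.86 mGal over Δh = 1348.9 − 659.2 = 689.7 m
Equal Bouguer anomalies ⇒ Δg_obs + (0.3086 − 0.04193ρ)·Δh = 0
0.3086 − 0.04193ρ = −Δg_obs/Δh = 0.23033
ρ = (0.3086 − 0.23033) / 0.04193 = 1.87 g/cm³

1.87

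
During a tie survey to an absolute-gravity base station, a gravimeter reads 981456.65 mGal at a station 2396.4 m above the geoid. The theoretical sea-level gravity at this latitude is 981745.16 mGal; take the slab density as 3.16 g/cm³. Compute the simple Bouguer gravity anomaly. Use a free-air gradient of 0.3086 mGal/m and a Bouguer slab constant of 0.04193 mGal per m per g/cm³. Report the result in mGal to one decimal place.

Free-air correction = 0.3086 × 2396.4 = 739.53 mGal
Free-air anomaly = 981456.65 − 981745.16 + (739.53) = 451.02 mGal
Bouguer slab correction = 0.04193 × 3.16 × 2396.4 = 317.52 mGal
Simple Bouguer anomaly = 451.02 − (317.52) = 133.50 mGal

133.5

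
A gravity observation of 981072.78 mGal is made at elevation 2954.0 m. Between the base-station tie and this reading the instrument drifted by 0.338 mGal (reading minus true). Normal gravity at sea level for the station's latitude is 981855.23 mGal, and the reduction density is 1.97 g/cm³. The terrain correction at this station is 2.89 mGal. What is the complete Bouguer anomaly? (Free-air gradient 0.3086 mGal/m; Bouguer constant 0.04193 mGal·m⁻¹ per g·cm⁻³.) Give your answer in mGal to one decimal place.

-112.3

Drift-corrected reading = 981072.78 − (0.338) = 981072.442 mGal
Free-air correction = 0.3086 × 2954.0 = 911.60 mGal
Free-air anomaly = 981072.442 − 981855.23 + (911.60) = 128.812 mGal
Bouguer slab correction = 0.04193 × 1.97 × 2954.0 = 244.01 mGal
Simple Bouguer anomaly = 128.812 − (244.01) = -115.198 mGal
Complete Bouguer anomaly = -115.198 + 2.89 = -112.308 mGal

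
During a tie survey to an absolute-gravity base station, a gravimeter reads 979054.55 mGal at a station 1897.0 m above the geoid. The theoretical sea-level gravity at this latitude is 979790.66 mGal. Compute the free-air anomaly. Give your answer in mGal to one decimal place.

-150.7

Free-air correction = 0.3086 × 1897.0 = 585.41 mGal
Free-air anomaly = 979054.55 − 979790.66 + (585.41) = -150.70 mGal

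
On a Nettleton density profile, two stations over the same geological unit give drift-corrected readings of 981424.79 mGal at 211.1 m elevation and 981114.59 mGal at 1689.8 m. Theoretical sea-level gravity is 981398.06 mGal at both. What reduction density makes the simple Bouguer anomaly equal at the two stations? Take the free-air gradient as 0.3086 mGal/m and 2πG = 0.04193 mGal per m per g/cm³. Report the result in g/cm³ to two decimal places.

2.36

Δg_obs = 981114.59 − 981424.79 = -310.20 mGal over Δh = 1689.8 − 211.1 = 1478.7 m
Equal Bouguer anomalies ⇒ Δg_obs + (0.3086 − 0.04193ρ)·Δh = 0
0.3086 − 0.04193ρ = −Δg_obs/Δh = 0.20978
ρ = (0.3086 − 0.20978) / 0.04193 = 2.36 g/cm³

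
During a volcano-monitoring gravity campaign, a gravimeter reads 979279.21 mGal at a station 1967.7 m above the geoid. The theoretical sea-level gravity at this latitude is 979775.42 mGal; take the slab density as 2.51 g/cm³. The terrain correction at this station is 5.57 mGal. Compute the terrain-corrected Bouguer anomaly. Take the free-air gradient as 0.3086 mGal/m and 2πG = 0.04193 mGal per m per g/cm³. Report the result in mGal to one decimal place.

Free-air correction = 0.3086 × 1967.7 = 607.23 mGal
Free-air anomaly = 979279.21 − 979775.42 + (607.23) = 111.02 mGal
Bouguer slab correction = 0.04193 × 2.51 × 1967.7 = 207.09 mGal
Simple Bouguer anomaly = 111.02 − (207.09) = -96.07 mGal
Complete Bouguer anomaly = -96.07 + 5.57 = -90.50 mGal

-90.5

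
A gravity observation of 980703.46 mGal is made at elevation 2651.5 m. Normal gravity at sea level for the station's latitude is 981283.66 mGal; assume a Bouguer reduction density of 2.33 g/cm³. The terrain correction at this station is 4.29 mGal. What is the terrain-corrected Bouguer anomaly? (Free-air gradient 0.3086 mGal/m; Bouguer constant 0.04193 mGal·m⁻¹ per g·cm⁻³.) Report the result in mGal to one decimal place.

-16.7

Free-air correction = 0.3086 × 2651.5 = 818.25 mGal
Free-air anomaly = 980703.46 − 981283.66 + (818.25) = 238.05 mGal
Bouguer slab correction = 0.04193 × 2.33 × 2651.5 = 259.04 mGal
Simple Bouguer anomaly = 238.05 − (259.04) = -20.99 mGal
Complete Bouguer anomaly = -20.99 + 4.29 = -16.70 mGal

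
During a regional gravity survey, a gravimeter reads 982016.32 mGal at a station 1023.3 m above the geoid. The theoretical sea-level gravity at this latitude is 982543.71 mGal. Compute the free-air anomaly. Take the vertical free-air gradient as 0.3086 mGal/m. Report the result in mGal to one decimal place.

Free-air correction = 0.3086 × 1023.3 = 315.79 mGal
Free-air anomaly = 982016.32 − 982543.71 + (315.79) = -211.60 mGal

-211.6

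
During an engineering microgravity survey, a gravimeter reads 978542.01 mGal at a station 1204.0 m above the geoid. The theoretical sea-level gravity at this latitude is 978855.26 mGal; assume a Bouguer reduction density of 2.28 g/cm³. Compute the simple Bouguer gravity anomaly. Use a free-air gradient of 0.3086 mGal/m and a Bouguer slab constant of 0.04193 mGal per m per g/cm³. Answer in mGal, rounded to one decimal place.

Free-air correction = 0.3086 × 1204.0 = 371.55 mGal
Free-air anomaly = 978542.01 − 978855.26 + (371.55) = 58.30 mGal
Bouguer slab correction = 0.04193 × 2.28 × 1204.0 = 115.10 mGal
Simple Bouguer anomaly = 58.30 − (115.10) = -56.80 mGal

-56.8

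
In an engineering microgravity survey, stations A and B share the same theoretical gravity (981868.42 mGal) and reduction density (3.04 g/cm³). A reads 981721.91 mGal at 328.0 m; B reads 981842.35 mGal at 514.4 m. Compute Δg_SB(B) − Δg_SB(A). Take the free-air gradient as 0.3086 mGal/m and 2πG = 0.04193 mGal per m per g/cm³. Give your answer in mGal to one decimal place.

Δg_SB(A) = 981721.91 − 981868.42 + 0.3086×328.0 − 0.04193×3.04×328.0 = -87.10 mGal
Δg_SB(B) = 981842.35 − 981868.42 + 0.3086×514.4 − 0.04193×3.04×514.4 = 67.10 mGal
Difference = 67.10 − (-87.10) = 154.20 mGal

154.2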